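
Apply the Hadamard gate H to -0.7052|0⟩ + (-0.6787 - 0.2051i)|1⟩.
(-0.9786 - 0.145i)|0⟩ + (-0.01874 + 0.145i)|1⟩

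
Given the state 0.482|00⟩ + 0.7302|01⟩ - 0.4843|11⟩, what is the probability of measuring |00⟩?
0.2323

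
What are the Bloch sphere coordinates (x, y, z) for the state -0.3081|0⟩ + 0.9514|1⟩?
(-0.5863, 0, -0.8102)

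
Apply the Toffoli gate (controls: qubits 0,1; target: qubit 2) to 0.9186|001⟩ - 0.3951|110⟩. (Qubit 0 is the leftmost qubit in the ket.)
0.9186|001⟩ - 0.3951|111⟩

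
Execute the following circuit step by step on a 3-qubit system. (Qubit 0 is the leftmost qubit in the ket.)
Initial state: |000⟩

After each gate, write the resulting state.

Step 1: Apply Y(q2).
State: i|001⟩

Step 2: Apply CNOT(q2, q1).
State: i|011⟩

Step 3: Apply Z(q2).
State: -i|011⟩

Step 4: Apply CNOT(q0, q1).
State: -i|011⟩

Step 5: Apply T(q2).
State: (1/√2 - (1/√2)i)|011⟩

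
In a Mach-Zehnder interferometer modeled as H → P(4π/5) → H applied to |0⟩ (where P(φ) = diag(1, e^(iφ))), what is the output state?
(0.09549 + 0.2939i)|0⟩ + (0.9045 - 0.2939i)|1⟩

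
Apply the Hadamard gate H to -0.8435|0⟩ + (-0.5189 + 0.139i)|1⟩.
(-0.9634 + 0.09829i)|0⟩ + (-0.2295 - 0.09829i)|1⟩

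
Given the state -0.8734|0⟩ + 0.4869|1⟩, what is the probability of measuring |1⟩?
0.2371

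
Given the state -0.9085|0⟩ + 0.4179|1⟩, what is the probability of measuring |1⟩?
0.1746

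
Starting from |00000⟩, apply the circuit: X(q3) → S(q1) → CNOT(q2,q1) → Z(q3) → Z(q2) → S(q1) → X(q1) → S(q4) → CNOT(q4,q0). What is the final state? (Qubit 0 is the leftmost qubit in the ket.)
-|01010⟩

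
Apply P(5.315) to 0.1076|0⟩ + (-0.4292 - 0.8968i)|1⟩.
0.1076|0⟩ + (-0.9821 - 0.1547i)|1⟩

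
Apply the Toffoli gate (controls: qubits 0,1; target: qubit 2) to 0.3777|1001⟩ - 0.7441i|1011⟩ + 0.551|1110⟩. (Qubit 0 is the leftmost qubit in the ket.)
0.3777|1001⟩ - 0.7441i|1011⟩ + 0.551|1100⟩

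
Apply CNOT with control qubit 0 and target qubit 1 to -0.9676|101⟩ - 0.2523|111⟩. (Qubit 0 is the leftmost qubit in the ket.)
-0.2523|101⟩ - 0.9676|111⟩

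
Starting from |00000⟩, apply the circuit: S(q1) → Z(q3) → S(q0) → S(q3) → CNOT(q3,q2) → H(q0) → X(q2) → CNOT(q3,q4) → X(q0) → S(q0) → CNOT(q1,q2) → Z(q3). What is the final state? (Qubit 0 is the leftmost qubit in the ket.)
1/√2|00100⟩ + (1/√2)i|10100⟩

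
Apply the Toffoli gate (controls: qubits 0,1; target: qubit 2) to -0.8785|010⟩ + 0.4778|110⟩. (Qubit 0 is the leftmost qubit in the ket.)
-0.8785|010⟩ + 0.4778|111⟩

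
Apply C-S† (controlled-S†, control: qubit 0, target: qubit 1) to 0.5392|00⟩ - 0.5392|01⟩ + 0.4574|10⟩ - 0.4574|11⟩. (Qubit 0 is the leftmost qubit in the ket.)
0.5392|00⟩ - 0.5392|01⟩ + 0.4574|10⟩ + 0.4574i|11⟩

C-S† leaves the control-|0⟩ kets |00⟩, |01⟩ unchanged and applies S† to qubit 1 on the control-|1⟩ pair (|10⟩, |11⟩).
S† = [[1, 0], [0, -i]].
With a = amp(|10⟩) = 0.4574 and b = amp(|11⟩) = -0.4574:
new amp(|10⟩) = (1)·a = 0.4574
new amp(|11⟩) = (-i)·b = 0.4574i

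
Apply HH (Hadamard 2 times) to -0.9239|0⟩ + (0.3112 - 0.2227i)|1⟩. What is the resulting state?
-0.9239|0⟩ + (0.3112 - 0.2227i)|1⟩

H² = I, so an even number of Hadamards cancels: H^2 = I and the state is unchanged.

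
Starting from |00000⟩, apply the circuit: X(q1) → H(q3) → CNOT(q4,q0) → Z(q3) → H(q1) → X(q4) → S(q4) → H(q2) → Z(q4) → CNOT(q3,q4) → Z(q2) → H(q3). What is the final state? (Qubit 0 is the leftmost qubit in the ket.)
0.25i|00000⟩ - 0.25i|00001⟩ - 0.25i|00010⟩ - 0.25i|00011⟩ - 0.25i|00100⟩ + 0.25i|00101⟩ + 0.25i|00110⟩ + 0.25i|00111⟩ - 0.25i|01000⟩ + 0.25i|01001⟩ + 0.25i|01010⟩ + 0.25i|01011⟩ + 0.25i|01100⟩ - 0.25i|01101⟩ - 0.25i|01110⟩ - 0.25i|01111⟩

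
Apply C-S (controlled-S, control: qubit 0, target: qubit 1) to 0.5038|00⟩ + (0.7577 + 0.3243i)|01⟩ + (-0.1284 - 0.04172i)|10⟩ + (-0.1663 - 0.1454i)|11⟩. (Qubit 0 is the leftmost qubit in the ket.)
0.5038|00⟩ + (0.7577 + 0.3243i)|01⟩ + (-0.1284 - 0.04172i)|10⟩ + (0.1454 - 0.1663i)|11⟩

C-S leaves the control-|0⟩ kets |00⟩, |01⟩ unchanged and applies S to qubit 1 on the control-|1⟩ pair (|10⟩, |11⟩).
S = [[1, 0], [0, i]].
With a = amp(|10⟩) = (-0.1284 - 0.04172i) and b = amp(|11⟩) = (-0.1663 - 0.1454i):
new amp(|10⟩) = (1)·a = (-0.1284 - 0.04172i)
new amp(|11⟩) = (i)·b = (0.1454 - 0.1663i)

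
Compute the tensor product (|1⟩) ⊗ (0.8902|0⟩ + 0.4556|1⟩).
0.8902|10⟩ + 0.4556|11⟩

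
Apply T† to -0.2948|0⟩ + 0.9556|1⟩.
-0.2948|0⟩ + (0.6757 - 0.6757i)|1⟩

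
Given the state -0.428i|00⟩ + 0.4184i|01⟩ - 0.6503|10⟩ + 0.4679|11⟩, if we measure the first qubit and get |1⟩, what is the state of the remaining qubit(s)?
-0.8117|0⟩ + 0.584|1⟩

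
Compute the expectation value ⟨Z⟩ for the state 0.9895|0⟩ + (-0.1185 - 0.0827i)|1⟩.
0.9582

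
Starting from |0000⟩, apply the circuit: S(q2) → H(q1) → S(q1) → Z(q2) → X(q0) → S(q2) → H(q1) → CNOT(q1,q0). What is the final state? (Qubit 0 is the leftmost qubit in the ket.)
(1/2 - (1/2)i)|0100⟩ + (1/2 + (1/2)i)|1000⟩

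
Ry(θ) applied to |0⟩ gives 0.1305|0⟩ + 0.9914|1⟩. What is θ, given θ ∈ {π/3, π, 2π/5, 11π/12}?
11π/12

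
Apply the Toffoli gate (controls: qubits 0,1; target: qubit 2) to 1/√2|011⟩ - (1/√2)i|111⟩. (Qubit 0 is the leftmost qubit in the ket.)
1/√2|011⟩ - (1/√2)i|110⟩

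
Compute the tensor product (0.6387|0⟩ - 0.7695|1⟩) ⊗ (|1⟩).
0.6387|01⟩ - 0.7695|11⟩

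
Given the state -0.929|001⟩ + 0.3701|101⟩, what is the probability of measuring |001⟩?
0.863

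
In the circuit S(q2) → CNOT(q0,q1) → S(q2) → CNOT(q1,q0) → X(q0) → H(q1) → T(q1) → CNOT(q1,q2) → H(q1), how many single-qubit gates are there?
6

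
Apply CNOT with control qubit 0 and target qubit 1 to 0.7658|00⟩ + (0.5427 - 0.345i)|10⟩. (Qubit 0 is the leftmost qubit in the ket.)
0.7658|00⟩ + (0.5427 - 0.345i)|11⟩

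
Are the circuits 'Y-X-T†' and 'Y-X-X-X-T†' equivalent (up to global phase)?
Yes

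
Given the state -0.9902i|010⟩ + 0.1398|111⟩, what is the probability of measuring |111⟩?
0.01954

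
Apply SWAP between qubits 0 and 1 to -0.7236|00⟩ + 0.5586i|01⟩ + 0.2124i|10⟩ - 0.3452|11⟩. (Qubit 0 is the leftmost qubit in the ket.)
-0.7236|00⟩ + 0.2124i|01⟩ + 0.5586i|10⟩ - 0.3452|11⟩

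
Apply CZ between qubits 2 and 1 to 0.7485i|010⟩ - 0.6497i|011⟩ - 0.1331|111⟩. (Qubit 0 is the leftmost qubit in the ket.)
0.7485i|010⟩ + 0.6497i|011⟩ + 0.1331|111⟩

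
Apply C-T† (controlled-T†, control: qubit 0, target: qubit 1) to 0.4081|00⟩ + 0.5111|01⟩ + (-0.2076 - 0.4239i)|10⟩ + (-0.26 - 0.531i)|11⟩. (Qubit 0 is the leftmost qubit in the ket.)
0.4081|00⟩ + 0.5111|01⟩ + (-0.2076 - 0.4239i)|10⟩ + (-0.5593 - 0.1916i)|11⟩

C-T† leaves the control-|0⟩ kets |00⟩, |01⟩ unchanged and applies T† to qubit 1 on the control-|1⟩ pair (|10⟩, |11⟩).
T† = [[1, 0], [0, (1/√2 - (1/√2)i)]].
With a = amp(|10⟩) = (-0.2076 - 0.4239i) and b = amp(|11⟩) = (-0.26 - 0.531i):
new amp(|10⟩) = (1)·a = (-0.2076 - 0.4239i)
new amp(|11⟩) = (1/√2 - (1/√2)i)·b = (-0.5593 - 0.1916i)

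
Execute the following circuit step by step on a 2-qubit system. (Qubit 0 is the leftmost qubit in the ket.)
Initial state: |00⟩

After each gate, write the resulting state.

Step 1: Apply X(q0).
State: |10⟩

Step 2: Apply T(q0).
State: (1/√2 + (1/√2)i)|10⟩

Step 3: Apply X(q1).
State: (1/√2 + (1/√2)i)|11⟩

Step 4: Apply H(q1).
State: (1/2 + (1/2)i)|10⟩ + (-1/2 - (1/2)i)|11⟩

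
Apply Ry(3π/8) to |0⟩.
0.8315|0⟩ + 0.5556|1⟩

Ry(3π/8) = [[cos(θ/2), −sin(θ/2)], [sin(θ/2), cos(θ/2)]]; θ = 3π/8, cos(θ/2) ≈ 0.83147, sin(θ/2) ≈ 0.55557.
With a = amp(|0⟩) = 1 and b = amp(|1⟩) = 0:
new amp(|0⟩) = (0.83147)·a + (-0.55557)·b = 0.8315
new amp(|1⟩) = (0.55557)·a + (0.83147)·b = 0.5556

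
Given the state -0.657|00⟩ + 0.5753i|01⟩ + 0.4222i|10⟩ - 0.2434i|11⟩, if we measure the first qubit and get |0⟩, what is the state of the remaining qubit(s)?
-0.7523|0⟩ + 0.6588i|1⟩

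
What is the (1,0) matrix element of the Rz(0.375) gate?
0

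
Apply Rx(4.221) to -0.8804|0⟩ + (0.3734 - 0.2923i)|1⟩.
(0.2017 - 0.3203i)|0⟩ + (-0.1919 + 0.9055i)|1⟩

Rx(4.221) = [[cos(θ/2), −i·sin(θ/2)], [−i·sin(θ/2), cos(θ/2)]]; θ = 4.221, cos(θ/2) ≈ -0.513882, sin(θ/2) ≈ 0.857861.
With a = amp(|0⟩) = -0.8804 and b = amp(|1⟩) = (0.3734 - 0.2923i):
new amp(|0⟩) = (-0.513882)·a + (-0.857861i)·b = (0.2017 - 0.3203i)
new amp(|1⟩) = (-0.857861i)·a + (-0.513882)·b = (-0.1919 + 0.9055i)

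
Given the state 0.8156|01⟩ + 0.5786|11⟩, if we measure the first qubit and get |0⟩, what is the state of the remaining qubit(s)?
|1⟩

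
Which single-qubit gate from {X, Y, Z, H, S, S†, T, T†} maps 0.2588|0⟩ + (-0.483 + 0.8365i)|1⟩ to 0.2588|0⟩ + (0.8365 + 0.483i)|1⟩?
S†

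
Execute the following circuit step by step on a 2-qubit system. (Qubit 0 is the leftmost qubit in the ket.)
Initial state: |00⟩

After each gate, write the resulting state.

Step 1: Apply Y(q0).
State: i|10⟩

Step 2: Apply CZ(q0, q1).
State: i|10⟩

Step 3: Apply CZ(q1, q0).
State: i|10⟩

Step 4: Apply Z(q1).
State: i|10⟩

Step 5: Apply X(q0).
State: i|00⟩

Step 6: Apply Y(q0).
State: -|10⟩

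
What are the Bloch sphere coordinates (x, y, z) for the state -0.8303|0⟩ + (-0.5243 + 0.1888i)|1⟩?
(0.8707, -0.3135, 0.3789)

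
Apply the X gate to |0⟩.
|1⟩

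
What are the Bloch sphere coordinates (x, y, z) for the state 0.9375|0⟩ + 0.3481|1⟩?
(0.6527, 0, 0.7577)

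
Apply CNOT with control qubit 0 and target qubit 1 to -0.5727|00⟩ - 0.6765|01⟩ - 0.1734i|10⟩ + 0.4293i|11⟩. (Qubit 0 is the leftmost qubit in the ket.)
-0.5727|00⟩ - 0.6765|01⟩ + 0.4293i|10⟩ - 0.1734i|11⟩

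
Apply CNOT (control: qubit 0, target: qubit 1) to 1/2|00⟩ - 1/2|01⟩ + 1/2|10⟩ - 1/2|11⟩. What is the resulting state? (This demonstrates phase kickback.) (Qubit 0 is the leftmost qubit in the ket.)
1/2|00⟩ - 1/2|01⟩ - 1/2|10⟩ + 1/2|11⟩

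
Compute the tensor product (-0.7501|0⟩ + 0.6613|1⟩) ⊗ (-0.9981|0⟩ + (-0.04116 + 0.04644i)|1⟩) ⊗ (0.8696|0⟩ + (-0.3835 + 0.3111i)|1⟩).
0.651|000⟩ + (-0.2871 + 0.2329i)|001⟩ + (0.02685 - 0.03029i)|010⟩ + (-0.001003 + 0.02296i)|011⟩ - 0.574|100⟩ + (0.2531 - 0.2053i)|101⟩ + (-0.02367 + 0.02671i)|110⟩ + (0.0008844 - 0.02025i)|111⟩

amp(|b₁b₂…⟩) = product of the factor amplitudes for bits b₁, b₂, …; only kets whose every factor amplitude is nonzero survive.
|000⟩: (-0.7501)(-0.9981)(0.8696) = 0.651
|001⟩: (-0.7501)(-0.9981)(-0.3835 + 0.3111i) = (-0.2871 + 0.2329i)
|010⟩: (-0.7501)(-0.04116 + 0.04644i)(0.8696) = (0.02685 - 0.03029i)
|011⟩: (-0.7501)(-0.04116 + 0.04644i)(-0.3835 + 0.3111i) = (-0.001003 + 0.02296i)
|100⟩: (0.6613)(-0.9981)(0.8696) = -0.574
|101⟩: (0.6613)(-0.9981)(-0.3835 + 0.3111i) = (0.2531 - 0.2053i)
|110⟩: (0.6613)(-0.04116 + 0.04644i)(0.8696) = (-0.02367 + 0.02671i)
|111⟩: (0.6613)(-0.04116 + 0.04644i)(-0.3835 + 0.3111i) = (0.0008844 - 0.02025i)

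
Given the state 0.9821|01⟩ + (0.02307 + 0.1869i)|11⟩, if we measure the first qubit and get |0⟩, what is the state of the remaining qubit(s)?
|1⟩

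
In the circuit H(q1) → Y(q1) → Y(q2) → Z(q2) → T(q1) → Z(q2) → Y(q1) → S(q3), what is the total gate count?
8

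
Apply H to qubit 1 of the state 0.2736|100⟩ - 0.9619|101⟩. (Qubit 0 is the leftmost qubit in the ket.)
0.1935|100⟩ - 0.6802|101⟩ + 0.1935|110⟩ - 0.6802|111⟩

H on qubit 1 mixes each pair of kets that differ only in qubit 1: amplitudes (a, b) of (|…0…⟩, |…1…⟩) become ((a + b)/√2, (a − b)/√2). Kets absent from the input have amplitude 0.
(|100⟩, |110⟩): (a, b) = (0.2736, 0) → (0.1935, 0.1935)
(|101⟩, |111⟩): (a, b) = (-0.9619, 0) → (-0.6802, -0.6802)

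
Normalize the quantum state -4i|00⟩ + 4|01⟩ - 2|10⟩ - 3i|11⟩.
-0.5963i|00⟩ + 0.5963|01⟩ - 0.2981|10⟩ - (1/√5)i|11⟩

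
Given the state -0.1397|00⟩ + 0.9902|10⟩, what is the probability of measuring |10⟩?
0.9805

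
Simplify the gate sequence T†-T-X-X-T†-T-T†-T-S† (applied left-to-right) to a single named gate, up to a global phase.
S†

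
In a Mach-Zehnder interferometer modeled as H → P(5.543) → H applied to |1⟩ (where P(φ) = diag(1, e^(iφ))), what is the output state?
(0.1308 + 0.3372i)|0⟩ + (0.8692 - 0.3372i)|1⟩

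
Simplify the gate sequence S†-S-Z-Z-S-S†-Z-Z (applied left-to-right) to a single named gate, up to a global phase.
I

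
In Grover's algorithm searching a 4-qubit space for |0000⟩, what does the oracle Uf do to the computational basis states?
Uf|x⟩ = -|x⟩ if x = 0000, else |x⟩ (phase flip on target)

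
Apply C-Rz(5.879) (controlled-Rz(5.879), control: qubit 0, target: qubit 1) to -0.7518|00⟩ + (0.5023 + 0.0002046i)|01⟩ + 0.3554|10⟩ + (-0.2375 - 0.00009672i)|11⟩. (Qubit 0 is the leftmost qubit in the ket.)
-0.7518|00⟩ + (0.5023 + 0.0002046i)|01⟩ + (-0.3482 - 0.07134i)|10⟩ + (0.2327 - 0.04758i)|11⟩

C-Rz(5.879) leaves the control-|0⟩ kets |00⟩, |01⟩ unchanged and applies Rz(5.879) to qubit 1 on the control-|1⟩ pair (|10⟩, |11⟩).
Rz(5.879) = [[e^(−iθ/2), 0], [0, e^(iθ/2)]] with e^(±iθ/2) = cos(θ/2) ± i·sin(θ/2); θ = 5.879, cos(θ/2) ≈ -0.979649, sin(θ/2) ≈ 0.20072.
With a = amp(|10⟩) = 0.3554 and b = amp(|11⟩) = (-0.2375 - 0.00009672i):
new amp(|10⟩) = (-0.979649 - 0.20072i)·a = (-0.3482 - 0.07134i)
new amp(|11⟩) = (-0.979649 + 0.20072i)·b = (0.2327 - 0.04758i)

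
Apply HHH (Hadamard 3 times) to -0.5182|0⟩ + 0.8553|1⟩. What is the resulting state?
0.2384|0⟩ - 0.9712|1⟩

H² = I, so H^3 = H: a single Hadamard. With (a, b) = (-0.5182, 0.8553), H gives ((a + b)/√2, (a − b)/√2) = (0.2384, -0.9712).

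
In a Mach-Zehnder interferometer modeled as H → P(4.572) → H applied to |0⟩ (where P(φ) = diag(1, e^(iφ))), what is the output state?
(0.43 - 0.4951i)|0⟩ + (0.57 + 0.4951i)|1⟩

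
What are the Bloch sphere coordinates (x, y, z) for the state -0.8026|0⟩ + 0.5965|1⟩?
(-0.9575, 0, 0.2884)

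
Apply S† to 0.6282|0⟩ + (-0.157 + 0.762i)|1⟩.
0.6282|0⟩ + (0.762 + 0.157i)|1⟩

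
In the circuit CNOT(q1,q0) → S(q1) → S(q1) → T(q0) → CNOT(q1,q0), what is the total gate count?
5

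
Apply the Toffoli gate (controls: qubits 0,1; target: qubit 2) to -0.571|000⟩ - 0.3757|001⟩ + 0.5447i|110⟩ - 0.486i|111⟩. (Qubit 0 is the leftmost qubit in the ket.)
-0.571|000⟩ - 0.3757|001⟩ - 0.486i|110⟩ + 0.5447i|111⟩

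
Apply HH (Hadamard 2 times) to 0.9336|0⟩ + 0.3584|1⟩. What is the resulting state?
0.9336|0⟩ + 0.3584|1⟩

H² = I, so an even number of Hadamards cancels: H^2 = I and the state is unchanged.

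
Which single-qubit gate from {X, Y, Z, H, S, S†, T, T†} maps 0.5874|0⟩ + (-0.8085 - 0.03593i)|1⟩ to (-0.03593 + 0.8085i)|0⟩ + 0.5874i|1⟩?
Y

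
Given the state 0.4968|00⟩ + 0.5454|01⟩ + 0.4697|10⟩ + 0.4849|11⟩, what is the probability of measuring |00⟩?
0.2468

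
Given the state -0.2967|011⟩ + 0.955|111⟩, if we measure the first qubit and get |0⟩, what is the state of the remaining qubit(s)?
-|11⟩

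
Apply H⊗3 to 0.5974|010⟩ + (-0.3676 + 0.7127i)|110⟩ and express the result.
(0.08125 + 0.252i)|000⟩ + (0.08125 + 0.252i)|001⟩ + (-0.08125 - 0.252i)|010⟩ + (-0.08125 - 0.252i)|011⟩ + (0.3412 - 0.252i)|100⟩ + (0.3412 - 0.252i)|101⟩ + (-0.3412 + 0.252i)|110⟩ + (-0.3412 + 0.252i)|111⟩

H⊗3 gives amp(|y⟩) = (1/2√2) Σ_x (−1)^(x·y) amp(|x⟩), where x·y is the number of positions in which both x and y have a 1.
|000⟩: (0.5974 + (-0.3676 + 0.7127i))/(2√2) = (0.08125 + 0.252i)
|001⟩: (0.5974 + (-0.3676 + 0.7127i))/(2√2) = (0.08125 + 0.252i)
|010⟩: (-0.5974 - (-0.3676 + 0.7127i))/(2√2) = (-0.08125 - 0.252i)
|011⟩: (-0.5974 - (-0.3676 + 0.7127i))/(2√2) = (-0.08125 - 0.252i)
|100⟩: (0.5974 - (-0.3676 + 0.7127i))/(2√2) = (0.3412 - 0.252i)
|101⟩: (0.5974 - (-0.3676 + 0.7127i))/(2√2) = (0.3412 - 0.252i)
|110⟩: (-0.5974 + (-0.3676 + 0.7127i))/(2√2) = (-0.3412 + 0.252i)
|111⟩: (-0.5974 + (-0.3676 + 0.7127i))/(2√2) = (-0.3412 + 0.252i)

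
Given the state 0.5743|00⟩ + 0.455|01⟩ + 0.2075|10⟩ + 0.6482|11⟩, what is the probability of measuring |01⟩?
0.207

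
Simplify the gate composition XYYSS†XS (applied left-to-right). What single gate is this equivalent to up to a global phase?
S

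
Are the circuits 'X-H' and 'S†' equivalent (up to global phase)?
No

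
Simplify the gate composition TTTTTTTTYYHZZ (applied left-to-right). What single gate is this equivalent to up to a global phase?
H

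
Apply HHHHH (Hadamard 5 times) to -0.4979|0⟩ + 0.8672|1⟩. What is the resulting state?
0.2611|0⟩ - 0.9653|1⟩

H² = I, so H^5 = H: a single Hadamard. With (a, b) = (-0.4979, 0.8672), H gives ((a + b)/√2, (a − b)/√2) = (0.2611, -0.9653).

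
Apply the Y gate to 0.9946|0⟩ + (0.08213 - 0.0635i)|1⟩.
(-0.0635 - 0.08213i)|0⟩ + 0.9946i|1⟩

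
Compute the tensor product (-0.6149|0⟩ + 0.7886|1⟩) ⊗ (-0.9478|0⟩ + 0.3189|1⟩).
0.5828|00⟩ - 0.1961|01⟩ - 0.7474|10⟩ + 0.2515|11⟩

amp(|b₁b₂…⟩) = product of the factor amplitudes for bits b₁, b₂, …; only kets whose every factor amplitude is nonzero survive.
|00⟩: (-0.6149)(-0.9478) = 0.5828
|01⟩: (-0.6149)(0.3189) = -0.1961
|10⟩: (0.7886)(-0.9478) = -0.7474
|11⟩: (0.7886)(0.3189) = 0.2515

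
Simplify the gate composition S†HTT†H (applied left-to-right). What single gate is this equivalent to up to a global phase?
S†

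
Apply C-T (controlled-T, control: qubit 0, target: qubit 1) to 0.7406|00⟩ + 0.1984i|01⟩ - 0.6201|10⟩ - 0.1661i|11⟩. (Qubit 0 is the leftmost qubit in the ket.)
0.7406|00⟩ + 0.1984i|01⟩ - 0.6201|10⟩ + (0.1175 - 0.1175i)|11⟩

C-T leaves the control-|0⟩ kets |00⟩, |01⟩ unchanged and applies T to qubit 1 on the control-|1⟩ pair (|10⟩, |11⟩).
T = [[1, 0], [0, (1/√2 + (1/√2)i)]].
With a = amp(|10⟩) = -0.6201 and b = amp(|11⟩) = -0.1661i:
new amp(|10⟩) = (1)·a = -0.6201
new amp(|11⟩) = (1/√2 + (1/√2)i)·b = (0.1175 - 0.1175i)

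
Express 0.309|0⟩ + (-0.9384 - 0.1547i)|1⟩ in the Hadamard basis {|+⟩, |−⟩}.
(-0.4451 - 0.1094i)|+⟩ + (0.882 + 0.1094i)|−⟩

With |ψ⟩ = α|0⟩ + β|1⟩, the Hadamard-basis coefficients are ⟨+|ψ⟩ = (α + β)/√2 and ⟨−|ψ⟩ = (α − β)/√2.
Here α = 0.309, β = (-0.9384 - 0.1547i): (α + β)/√2 = (-0.4451 - 0.1094i), (α − β)/√2 = (0.882 + 0.1094i).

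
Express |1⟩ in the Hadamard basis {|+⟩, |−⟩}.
1/√2|+⟩ - 1/√2|−⟩

With |ψ⟩ = α|0⟩ + β|1⟩, the Hadamard-basis coefficients are ⟨+|ψ⟩ = (α + β)/√2 and ⟨−|ψ⟩ = (α − β)/√2.
Here α = 0, β = 1: (α + β)/√2 = 1/√2, (α − β)/√2 = -1/√2.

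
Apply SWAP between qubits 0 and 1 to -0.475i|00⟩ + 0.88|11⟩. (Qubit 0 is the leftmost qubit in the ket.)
-0.475i|00⟩ + 0.88|11⟩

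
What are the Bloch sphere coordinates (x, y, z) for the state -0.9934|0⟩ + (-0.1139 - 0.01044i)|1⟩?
(0.2263, 0.02074, 0.9738)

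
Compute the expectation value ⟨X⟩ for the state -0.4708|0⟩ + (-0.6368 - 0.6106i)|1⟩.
0.5996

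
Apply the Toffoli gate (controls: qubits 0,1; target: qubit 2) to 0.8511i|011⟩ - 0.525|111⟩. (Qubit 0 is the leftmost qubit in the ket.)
0.8511i|011⟩ - 0.525|110⟩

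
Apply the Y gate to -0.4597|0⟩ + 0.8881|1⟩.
-0.8881i|0⟩ - 0.4597i|1⟩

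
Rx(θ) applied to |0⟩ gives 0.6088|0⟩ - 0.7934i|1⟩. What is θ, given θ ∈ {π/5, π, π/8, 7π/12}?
7π/12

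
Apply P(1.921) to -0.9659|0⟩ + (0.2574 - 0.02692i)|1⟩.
-0.9659|0⟩ + (-0.06303 + 0.251i)|1⟩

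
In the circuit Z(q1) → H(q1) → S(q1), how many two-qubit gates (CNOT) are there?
0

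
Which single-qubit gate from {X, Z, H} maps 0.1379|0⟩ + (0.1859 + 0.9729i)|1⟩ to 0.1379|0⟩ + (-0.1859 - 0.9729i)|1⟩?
Z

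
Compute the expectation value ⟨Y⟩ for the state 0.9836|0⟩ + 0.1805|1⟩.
0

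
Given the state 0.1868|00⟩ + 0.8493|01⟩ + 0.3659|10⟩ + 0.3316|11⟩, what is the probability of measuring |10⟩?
0.1339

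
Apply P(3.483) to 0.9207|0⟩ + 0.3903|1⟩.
0.9207|0⟩ + (-0.3678 - 0.1307i)|1⟩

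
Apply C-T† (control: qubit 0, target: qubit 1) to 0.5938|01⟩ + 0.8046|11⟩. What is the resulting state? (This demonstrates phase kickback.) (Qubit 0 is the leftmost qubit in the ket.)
0.5938|01⟩ + (0.5689 - 0.5689i)|11⟩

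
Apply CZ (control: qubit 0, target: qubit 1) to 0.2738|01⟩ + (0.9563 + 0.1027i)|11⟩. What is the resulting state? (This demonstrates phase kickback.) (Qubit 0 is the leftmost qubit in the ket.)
0.2738|01⟩ + (-0.9563 - 0.1027i)|11⟩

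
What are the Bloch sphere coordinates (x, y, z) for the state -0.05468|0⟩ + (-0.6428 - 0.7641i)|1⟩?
(0.0703, 0.08356, -0.9941)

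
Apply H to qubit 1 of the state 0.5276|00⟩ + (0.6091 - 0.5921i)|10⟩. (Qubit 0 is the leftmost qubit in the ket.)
0.3731|00⟩ + 0.3731|01⟩ + (0.4307 - 0.4187i)|10⟩ + (0.4307 - 0.4187i)|11⟩

H on qubit 1 mixes each pair of kets that differ only in qubit 1: amplitudes (a, b) of (|…0…⟩, |…1…⟩) become ((a + b)/√2, (a − b)/√2). Kets absent from the input have amplitude 0.
(|00⟩, |01⟩): (a, b) = (0.5276, 0) → (0.3731, 0.3731)
(|10⟩, |11⟩): (a, b) = ((0.6091 - 0.5921i), 0) → ((0.4307 - 0.4187i), (0.4307 - 0.4187i))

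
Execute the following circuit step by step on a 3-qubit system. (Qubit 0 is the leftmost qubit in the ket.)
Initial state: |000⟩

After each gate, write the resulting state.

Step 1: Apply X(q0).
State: |100⟩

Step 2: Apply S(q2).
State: |100⟩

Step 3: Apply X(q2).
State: |101⟩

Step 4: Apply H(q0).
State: 1/√2|001⟩ - 1/√2|101⟩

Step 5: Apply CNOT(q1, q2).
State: 1/√2|001⟩ - 1/√2|101⟩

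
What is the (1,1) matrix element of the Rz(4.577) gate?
(-0.6577 + 0.7533i)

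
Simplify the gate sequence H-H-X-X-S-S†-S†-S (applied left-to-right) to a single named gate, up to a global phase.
I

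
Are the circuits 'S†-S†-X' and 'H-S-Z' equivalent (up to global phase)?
No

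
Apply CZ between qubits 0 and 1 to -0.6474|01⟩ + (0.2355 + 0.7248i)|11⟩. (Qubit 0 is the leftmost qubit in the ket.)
-0.6474|01⟩ + (-0.2355 - 0.7248i)|11⟩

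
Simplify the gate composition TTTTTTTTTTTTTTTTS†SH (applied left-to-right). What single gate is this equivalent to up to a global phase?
H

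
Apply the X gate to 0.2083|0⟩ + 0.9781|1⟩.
0.9781|0⟩ + 0.2083|1⟩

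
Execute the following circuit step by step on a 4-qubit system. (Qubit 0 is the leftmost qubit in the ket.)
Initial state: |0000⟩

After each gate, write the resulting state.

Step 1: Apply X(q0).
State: |1000⟩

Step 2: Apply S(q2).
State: |1000⟩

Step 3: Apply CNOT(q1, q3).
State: |1000⟩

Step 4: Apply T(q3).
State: |1000⟩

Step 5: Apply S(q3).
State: |1000⟩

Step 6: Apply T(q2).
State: |1000⟩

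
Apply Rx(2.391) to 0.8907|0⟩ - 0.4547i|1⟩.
-0.09657|0⟩ - 0.9954i|1⟩

Rx(2.391) = [[cos(θ/2), −i·sin(θ/2)], [−i·sin(θ/2), cos(θ/2)]]; θ = 2.391, cos(θ/2) ≈ 0.366548, sin(θ/2) ≈ 0.930399.
With a = amp(|0⟩) = 0.8907 and b = amp(|1⟩) = -0.4547i:
new amp(|0⟩) = (0.366548)·a + (-0.930399i)·b = -0.09657
new amp(|1⟩) = (-0.930399i)·a + (0.366548)·b = -0.9954i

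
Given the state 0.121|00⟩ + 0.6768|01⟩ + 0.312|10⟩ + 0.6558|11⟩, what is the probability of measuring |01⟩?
0.4581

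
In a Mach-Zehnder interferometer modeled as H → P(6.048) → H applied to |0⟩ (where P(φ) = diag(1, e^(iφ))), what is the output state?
(0.9862 - 0.1165i)|0⟩ + (0.01376 + 0.1165i)|1⟩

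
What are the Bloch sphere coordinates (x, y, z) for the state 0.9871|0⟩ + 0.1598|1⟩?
(0.3155, 0, 0.9488)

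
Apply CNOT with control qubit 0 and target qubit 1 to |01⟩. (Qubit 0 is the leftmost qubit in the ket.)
|01⟩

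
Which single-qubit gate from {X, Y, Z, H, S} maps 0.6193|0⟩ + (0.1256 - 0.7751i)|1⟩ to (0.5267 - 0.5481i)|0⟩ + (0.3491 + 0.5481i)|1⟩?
H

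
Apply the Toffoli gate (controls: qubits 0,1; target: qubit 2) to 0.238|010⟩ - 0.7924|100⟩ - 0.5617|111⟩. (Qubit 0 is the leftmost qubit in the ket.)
0.238|010⟩ - 0.7924|100⟩ - 0.5617|110⟩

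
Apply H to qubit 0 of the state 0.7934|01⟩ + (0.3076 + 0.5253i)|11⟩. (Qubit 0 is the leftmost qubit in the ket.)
(0.7785 + 0.3714i)|01⟩ + (0.3435 - 0.3714i)|11⟩

H on qubit 0 mixes each pair of kets that differ only in qubit 0: amplitudes (a, b) of (|…0…⟩, |…1…⟩) become ((a + b)/√2, (a − b)/√2). Kets absent from the input have amplitude 0.
(|01⟩, |11⟩): (a, b) = (0.7934, (0.3076 + 0.5253i)) → ((0.7785 + 0.3714i), (0.3435 - 0.3714i))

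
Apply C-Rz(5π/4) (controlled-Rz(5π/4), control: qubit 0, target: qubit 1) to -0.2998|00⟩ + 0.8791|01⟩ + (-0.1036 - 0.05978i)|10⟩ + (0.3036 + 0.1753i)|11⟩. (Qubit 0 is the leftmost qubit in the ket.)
-0.2998|00⟩ + 0.8791|01⟩ + (-0.01558 + 0.1186i)|10⟩ + (-0.2781 + 0.2134i)|11⟩

C-Rz(5π/4) leaves the control-|0⟩ kets |00⟩, |01⟩ unchanged and applies Rz(5π/4) to qubit 1 on the control-|1⟩ pair (|10⟩, |11⟩).
Rz(5π/4) = [[e^(−iθ/2), 0], [0, e^(iθ/2)]] with e^(±iθ/2) = cos(θ/2) ± i·sin(θ/2); θ = 5π/4, cos(θ/2) ≈ -0.382683, sin(θ/2) ≈ 0.92388.
With a = amp(|10⟩) = (-0.1036 - 0.05978i) and b = amp(|11⟩) = (0.3036 + 0.1753i):
new amp(|10⟩) = (-0.382683 - 0.92388i)·a = (-0.01558 + 0.1186i)
new amp(|11⟩) = (-0.382683 + 0.92388i)·b = (-0.2781 + 0.2134i)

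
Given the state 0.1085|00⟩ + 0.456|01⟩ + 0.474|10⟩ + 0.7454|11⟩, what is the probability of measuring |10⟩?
0.2247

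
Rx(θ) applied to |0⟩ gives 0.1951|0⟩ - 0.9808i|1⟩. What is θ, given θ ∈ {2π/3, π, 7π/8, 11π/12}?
7π/8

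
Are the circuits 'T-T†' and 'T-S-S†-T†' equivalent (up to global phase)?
Yes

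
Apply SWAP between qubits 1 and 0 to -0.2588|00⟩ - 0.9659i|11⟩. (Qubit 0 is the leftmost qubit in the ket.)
-0.2588|00⟩ - 0.9659i|11⟩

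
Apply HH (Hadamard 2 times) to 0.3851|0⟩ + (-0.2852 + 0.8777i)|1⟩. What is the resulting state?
0.3851|0⟩ + (-0.2852 + 0.8777i)|1⟩

H² = I, so an even number of Hadamards cancels: H^2 = I and the state is unchanged.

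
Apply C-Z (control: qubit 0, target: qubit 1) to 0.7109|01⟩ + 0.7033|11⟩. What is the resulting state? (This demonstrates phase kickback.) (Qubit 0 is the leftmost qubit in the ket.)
0.7109|01⟩ - 0.7033|11⟩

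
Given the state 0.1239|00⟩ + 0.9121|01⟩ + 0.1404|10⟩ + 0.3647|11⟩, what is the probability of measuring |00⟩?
0.01535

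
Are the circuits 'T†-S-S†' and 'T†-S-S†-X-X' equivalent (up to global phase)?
Yes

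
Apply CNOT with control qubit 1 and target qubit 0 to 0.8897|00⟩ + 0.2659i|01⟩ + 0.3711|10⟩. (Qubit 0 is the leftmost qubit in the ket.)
0.8897|00⟩ + 0.3711|10⟩ + 0.2659i|11⟩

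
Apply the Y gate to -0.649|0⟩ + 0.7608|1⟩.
-0.7608i|0⟩ - 0.649i|1⟩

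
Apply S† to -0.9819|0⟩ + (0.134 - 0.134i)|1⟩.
-0.9819|0⟩ + (-0.134 - 0.134i)|1⟩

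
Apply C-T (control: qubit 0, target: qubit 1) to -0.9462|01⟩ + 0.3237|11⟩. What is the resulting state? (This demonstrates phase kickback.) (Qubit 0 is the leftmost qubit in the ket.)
-0.9462|01⟩ + (0.2289 + 0.2289i)|11⟩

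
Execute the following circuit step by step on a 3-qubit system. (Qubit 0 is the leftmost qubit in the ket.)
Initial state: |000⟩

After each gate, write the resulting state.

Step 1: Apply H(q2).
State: 1/√2|000⟩ + 1/√2|001⟩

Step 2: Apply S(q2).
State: 1/√2|000⟩ + (1/√2)i|001⟩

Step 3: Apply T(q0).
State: 1/√2|000⟩ + (1/√2)i|001⟩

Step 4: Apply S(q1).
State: 1/√2|000⟩ + (1/√2)i|001⟩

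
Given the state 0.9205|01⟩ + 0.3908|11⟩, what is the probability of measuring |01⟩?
0.8473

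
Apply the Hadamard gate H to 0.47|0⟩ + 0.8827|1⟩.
0.9565|0⟩ - 0.2918|1⟩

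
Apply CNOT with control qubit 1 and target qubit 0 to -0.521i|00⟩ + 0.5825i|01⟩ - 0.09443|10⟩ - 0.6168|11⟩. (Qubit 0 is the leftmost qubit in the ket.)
-0.521i|00⟩ - 0.6168|01⟩ - 0.09443|10⟩ + 0.5825i|11⟩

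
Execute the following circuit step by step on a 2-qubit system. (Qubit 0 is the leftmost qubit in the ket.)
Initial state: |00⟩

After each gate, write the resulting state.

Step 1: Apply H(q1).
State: 1/√2|00⟩ + 1/√2|01⟩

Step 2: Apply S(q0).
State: 1/√2|00⟩ + 1/√2|01⟩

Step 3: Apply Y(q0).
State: (1/√2)i|10⟩ + (1/√2)i|11⟩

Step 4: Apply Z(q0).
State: -(1/√2)i|10⟩ - (1/√2)i|11⟩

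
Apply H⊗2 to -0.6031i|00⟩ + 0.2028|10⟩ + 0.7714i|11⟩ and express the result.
(0.1014 + 0.08415i)|00⟩ + (0.1014 - 0.6873i)|01⟩ + (-0.1014 - 0.6873i)|10⟩ + (-0.1014 + 0.08415i)|11⟩

H⊗2 gives amp(|y⟩) = (1/2) Σ_x (−1)^(x·y) amp(|x⟩), where x·y is the number of positions in which both x and y have a 1.
|00⟩: (-0.6031i + 0.2028 + 0.7714i)/2 = (0.1014 + 0.08415i)
|01⟩: (-0.6031i + 0.2028 - 0.7714i)/2 = (0.1014 - 0.6873i)
|10⟩: (-0.6031i - 0.2028 - 0.7714i)/2 = (-0.1014 - 0.6873i)
|11⟩: (-0.6031i - 0.2028 + 0.7714i)/2 = (-0.1014 + 0.08415i)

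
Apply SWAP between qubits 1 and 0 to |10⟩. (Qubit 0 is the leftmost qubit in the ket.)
|01⟩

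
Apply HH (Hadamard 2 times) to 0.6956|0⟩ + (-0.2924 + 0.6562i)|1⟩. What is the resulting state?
0.6956|0⟩ + (-0.2924 + 0.6562i)|1⟩

H² = I, so an even number of Hadamards cancels: H^2 = I and the state is unchanged.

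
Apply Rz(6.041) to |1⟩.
(-0.9927 + 0.1208i)|1⟩

Rz(6.041) = [[e^(−iθ/2), 0], [0, e^(iθ/2)]] with e^(±iθ/2) = cos(θ/2) ± i·sin(θ/2); θ = 6.041, cos(θ/2) ≈ -0.992677, sin(θ/2) ≈ 0.120797.
With a = amp(|0⟩) = 0 and b = amp(|1⟩) = 1:
new amp(|0⟩) = (-0.992677 - 0.120797i)·a = 0
new amp(|1⟩) = (-0.992677 + 0.120797i)·b = (-0.9927 + 0.1208i)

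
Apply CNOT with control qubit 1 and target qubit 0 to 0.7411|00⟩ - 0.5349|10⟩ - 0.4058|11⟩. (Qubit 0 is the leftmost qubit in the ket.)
0.7411|00⟩ - 0.4058|01⟩ - 0.5349|10⟩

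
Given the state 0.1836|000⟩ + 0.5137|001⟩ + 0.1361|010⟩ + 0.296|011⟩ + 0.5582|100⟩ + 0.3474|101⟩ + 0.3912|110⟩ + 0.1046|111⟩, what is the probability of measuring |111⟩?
0.01094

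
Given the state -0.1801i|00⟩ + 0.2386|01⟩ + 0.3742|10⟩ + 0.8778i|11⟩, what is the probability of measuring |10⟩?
0.14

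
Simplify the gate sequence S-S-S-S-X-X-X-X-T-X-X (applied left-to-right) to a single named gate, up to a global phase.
T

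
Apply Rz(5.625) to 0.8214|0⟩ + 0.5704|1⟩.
(-0.7773 - 0.2655i)|0⟩ + (-0.5398 + 0.1843i)|1⟩

Rz(5.625) = [[e^(−iθ/2), 0], [0, e^(iθ/2)]] with e^(±iθ/2) = cos(θ/2) ± i·sin(θ/2); θ = 5.625, cos(θ/2) ≈ -0.946336, sin(θ/2) ≈ 0.323185.
With a = amp(|0⟩) = 0.8214 and b = amp(|1⟩) = 0.5704:
new amp(|0⟩) = (-0.946336 - 0.323185i)·a = (-0.7773 - 0.2655i)
new amp(|1⟩) = (-0.946336 + 0.323185i)·b = (-0.5398 + 0.1843i)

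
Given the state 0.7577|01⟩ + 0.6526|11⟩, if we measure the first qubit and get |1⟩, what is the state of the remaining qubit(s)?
|1⟩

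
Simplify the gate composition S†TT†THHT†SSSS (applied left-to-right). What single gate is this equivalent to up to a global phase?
S†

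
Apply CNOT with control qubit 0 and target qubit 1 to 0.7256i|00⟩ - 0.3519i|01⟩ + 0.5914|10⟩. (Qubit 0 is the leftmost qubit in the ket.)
0.7256i|00⟩ - 0.3519i|01⟩ + 0.5914|11⟩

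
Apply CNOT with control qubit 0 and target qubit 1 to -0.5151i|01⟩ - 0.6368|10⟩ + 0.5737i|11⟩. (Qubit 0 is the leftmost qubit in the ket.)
-0.5151i|01⟩ + 0.5737i|10⟩ - 0.6368|11⟩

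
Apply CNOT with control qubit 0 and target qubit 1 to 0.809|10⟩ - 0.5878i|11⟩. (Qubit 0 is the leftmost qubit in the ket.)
-0.5878i|10⟩ + 0.809|11⟩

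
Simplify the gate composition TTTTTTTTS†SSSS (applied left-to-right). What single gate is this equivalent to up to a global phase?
S†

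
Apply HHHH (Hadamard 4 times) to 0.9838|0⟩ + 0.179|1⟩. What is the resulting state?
0.9838|0⟩ + 0.179|1⟩

H² = I, so an even number of Hadamards cancels: H^4 = I and the state is unchanged.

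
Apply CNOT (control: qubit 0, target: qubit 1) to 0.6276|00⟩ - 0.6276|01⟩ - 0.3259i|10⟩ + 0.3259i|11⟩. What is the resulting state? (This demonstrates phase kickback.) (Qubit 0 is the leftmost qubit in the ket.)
0.6276|00⟩ - 0.6276|01⟩ + 0.3259i|10⟩ - 0.3259i|11⟩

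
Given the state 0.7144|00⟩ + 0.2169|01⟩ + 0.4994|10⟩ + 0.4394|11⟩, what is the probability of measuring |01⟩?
0.04705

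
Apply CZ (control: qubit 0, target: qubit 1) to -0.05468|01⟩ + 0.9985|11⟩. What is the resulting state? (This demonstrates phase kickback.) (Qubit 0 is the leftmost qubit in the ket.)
-0.05468|01⟩ - 0.9985|11⟩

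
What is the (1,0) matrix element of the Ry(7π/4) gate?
0.3827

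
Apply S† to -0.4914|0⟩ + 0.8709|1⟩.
-0.4914|0⟩ - 0.8709i|1⟩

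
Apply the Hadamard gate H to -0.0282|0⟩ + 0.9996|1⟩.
0.6869|0⟩ - 0.7268|1⟩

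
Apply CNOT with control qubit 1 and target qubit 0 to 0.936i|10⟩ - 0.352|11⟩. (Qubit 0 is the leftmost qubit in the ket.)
-0.352|01⟩ + 0.936i|10⟩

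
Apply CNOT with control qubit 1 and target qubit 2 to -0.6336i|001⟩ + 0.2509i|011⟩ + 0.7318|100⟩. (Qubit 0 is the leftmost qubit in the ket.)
-0.6336i|001⟩ + 0.2509i|010⟩ + 0.7318|100⟩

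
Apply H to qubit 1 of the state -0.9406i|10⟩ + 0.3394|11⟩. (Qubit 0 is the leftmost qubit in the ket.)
(0.24 - 0.6651i)|10⟩ + (-0.24 - 0.6651i)|11⟩

H on qubit 1 mixes each pair of kets that differ only in qubit 1: amplitudes (a, b) of (|…0…⟩, |…1…⟩) become ((a + b)/√2, (a − b)/√2). Kets absent from the input have amplitude 0.
(|10⟩, |11⟩): (a, b) = (-0.9406i, 0.3394) → ((0.24 - 0.6651i), (-0.24 - 0.6651i))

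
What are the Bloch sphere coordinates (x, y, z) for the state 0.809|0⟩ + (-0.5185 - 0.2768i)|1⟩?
(-0.8389, -0.4479, 0.309)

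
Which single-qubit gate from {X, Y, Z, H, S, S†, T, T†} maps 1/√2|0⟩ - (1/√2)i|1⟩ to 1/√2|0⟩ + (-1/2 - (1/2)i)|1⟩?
T†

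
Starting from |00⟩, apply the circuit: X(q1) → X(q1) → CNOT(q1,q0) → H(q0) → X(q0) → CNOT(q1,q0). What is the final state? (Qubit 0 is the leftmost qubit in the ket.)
1/√2|00⟩ + 1/√2|10⟩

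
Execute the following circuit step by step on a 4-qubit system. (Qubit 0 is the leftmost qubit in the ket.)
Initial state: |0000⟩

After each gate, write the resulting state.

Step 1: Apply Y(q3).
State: i|0001⟩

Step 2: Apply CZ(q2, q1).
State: i|0001⟩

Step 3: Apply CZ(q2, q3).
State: i|0001⟩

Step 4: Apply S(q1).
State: i|0001⟩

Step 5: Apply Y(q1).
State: -|0101⟩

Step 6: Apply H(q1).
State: -1/√2|0001⟩ + 1/√2|0101⟩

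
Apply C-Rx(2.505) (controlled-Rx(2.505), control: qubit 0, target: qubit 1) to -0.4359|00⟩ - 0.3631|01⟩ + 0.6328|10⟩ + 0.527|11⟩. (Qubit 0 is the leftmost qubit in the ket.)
-0.4359|00⟩ - 0.3631|01⟩ + (0.198 - 0.5005i)|10⟩ + (0.1649 - 0.601i)|11⟩

C-Rx(2.505) leaves the control-|0⟩ kets |00⟩, |01⟩ unchanged and applies Rx(2.505) to qubit 1 on the control-|1⟩ pair (|10⟩, |11⟩).
Rx(2.505) = [[cos(θ/2), −i·sin(θ/2)], [−i·sin(θ/2), cos(θ/2)]]; θ = 2.505, cos(θ/2) ≈ 0.312949, sin(θ/2) ≈ 0.94977.
With a = amp(|10⟩) = 0.6328 and b = amp(|11⟩) = 0.527:
new amp(|10⟩) = (0.312949)·a + (-0.94977i)·b = (0.198 - 0.5005i)
new amp(|11⟩) = (-0.94977i)·a + (0.312949)·b = (0.1649 - 0.601i)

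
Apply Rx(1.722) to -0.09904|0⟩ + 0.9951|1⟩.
(-0.06454 - 0.7548i)|0⟩ + (0.6485 + 0.07512i)|1⟩

Rx(1.722) = [[cos(θ/2), −i·sin(θ/2)], [−i·sin(θ/2), cos(θ/2)]]; θ = 1.722, cos(θ/2) ≈ 0.651679, sin(θ/2) ≈ 0.758495.
With a = amp(|0⟩) = -0.09904 and b = amp(|1⟩) = 0.9951:
new amp(|0⟩) = (0.651679)·a + (-0.758495i)·b = (-0.06454 - 0.7548i)
new amp(|1⟩) = (-0.758495i)·a + (0.651679)·b = (0.6485 + 0.07512i)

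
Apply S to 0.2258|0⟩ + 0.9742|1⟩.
0.2258|0⟩ + 0.9742i|1⟩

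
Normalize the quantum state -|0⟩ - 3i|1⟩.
-0.3162|0⟩ - 0.9487i|1⟩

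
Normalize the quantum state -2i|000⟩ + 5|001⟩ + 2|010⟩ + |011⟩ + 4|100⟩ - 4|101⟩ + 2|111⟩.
-0.239i|000⟩ + 0.5976|001⟩ + 0.239|010⟩ + 0.1195|011⟩ + 0.4781|100⟩ - 0.4781|101⟩ + 0.239|111⟩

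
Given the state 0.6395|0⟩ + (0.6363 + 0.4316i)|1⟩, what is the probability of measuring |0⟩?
0.409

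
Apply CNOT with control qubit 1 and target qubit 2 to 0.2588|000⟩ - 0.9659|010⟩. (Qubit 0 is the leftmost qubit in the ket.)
0.2588|000⟩ - 0.9659|011⟩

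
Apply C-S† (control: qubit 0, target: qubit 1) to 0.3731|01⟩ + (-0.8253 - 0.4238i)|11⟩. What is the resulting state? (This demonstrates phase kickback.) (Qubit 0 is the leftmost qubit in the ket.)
0.3731|01⟩ + (-0.4238 + 0.8253i)|11⟩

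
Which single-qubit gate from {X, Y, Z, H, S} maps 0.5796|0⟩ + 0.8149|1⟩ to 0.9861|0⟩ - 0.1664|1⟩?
H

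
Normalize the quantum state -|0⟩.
-|0⟩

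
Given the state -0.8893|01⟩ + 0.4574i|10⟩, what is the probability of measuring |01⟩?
0.7909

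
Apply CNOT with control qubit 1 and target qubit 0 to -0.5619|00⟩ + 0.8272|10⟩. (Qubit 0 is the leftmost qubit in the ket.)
-0.5619|00⟩ + 0.8272|10⟩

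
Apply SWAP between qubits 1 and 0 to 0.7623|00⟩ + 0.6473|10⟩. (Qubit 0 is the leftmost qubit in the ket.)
0.7623|00⟩ + 0.6473|01⟩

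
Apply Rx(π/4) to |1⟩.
-0.3827i|0⟩ + 0.9239|1⟩

Rx(π/4) = [[cos(θ/2), −i·sin(θ/2)], [−i·sin(θ/2), cos(θ/2)]]; θ = π/4, cos(θ/2) ≈ 0.92388, sin(θ/2) ≈ 0.382683.
With a = amp(|0⟩) = 0 and b = amp(|1⟩) = 1:
new amp(|0⟩) = (0.92388)·a + (-0.382683i)·b = -0.3827i
new amp(|1⟩) = (-0.382683i)·a + (0.92388)·b = 0.9239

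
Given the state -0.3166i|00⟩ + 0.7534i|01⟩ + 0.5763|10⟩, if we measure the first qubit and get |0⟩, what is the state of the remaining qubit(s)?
-0.3874i|0⟩ + 0.9219i|1⟩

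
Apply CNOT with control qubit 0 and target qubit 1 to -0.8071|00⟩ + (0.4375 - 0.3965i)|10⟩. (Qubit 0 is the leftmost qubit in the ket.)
-0.8071|00⟩ + (0.4375 - 0.3965i)|11⟩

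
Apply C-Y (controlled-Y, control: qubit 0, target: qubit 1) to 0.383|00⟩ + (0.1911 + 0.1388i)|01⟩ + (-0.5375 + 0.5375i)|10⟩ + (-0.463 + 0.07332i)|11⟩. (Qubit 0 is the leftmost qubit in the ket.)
0.383|00⟩ + (0.1911 + 0.1388i)|01⟩ + (0.07332 + 0.463i)|10⟩ + (-0.5375 - 0.5375i)|11⟩

C-Y leaves the control-|0⟩ kets |00⟩, |01⟩ unchanged and applies Y to qubit 1 on the control-|1⟩ pair (|10⟩, |11⟩).
Y = [[0, -i], [i, 0]].
With a = amp(|10⟩) = (-0.5375 + 0.5375i) and b = amp(|11⟩) = (-0.463 + 0.07332i):
new amp(|10⟩) = (-i)·b = (0.07332 + 0.463i)
new amp(|11⟩) = (i)·a = (-0.5375 - 0.5375i)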